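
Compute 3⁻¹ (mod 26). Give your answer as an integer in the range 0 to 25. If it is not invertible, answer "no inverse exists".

Apply the Euclidean algorithm to 26 and 3:
26 = 8*3 + 2
3 = 1*2 + 1
2 = 2*1 + 0
Since gcd(3, 26) = 1, back-substitute to write 1 as a combination:
1 = 3 − 2
1 = −26 + 9·3
So 3·9 ≡ 1 (mod 26).

9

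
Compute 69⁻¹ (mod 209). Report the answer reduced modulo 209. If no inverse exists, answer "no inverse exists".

Run Euclid on (209, 69):
209 = 3·69 + 2
69 = 34·2 + 1
2 = 2·1 + 0
gcd = 1, so the inverse exists. Back-substitute:
1 = 69 − 34·2
1 = −34·209 + 103·69
So 69·103 ≡ 1 (mod 209).

103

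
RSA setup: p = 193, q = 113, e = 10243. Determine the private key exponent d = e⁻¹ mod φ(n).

15019

φ(n) = (p−1)(q−1) = 192·112 = 21504.
Need d with 10243·d ≡ 1 (mod 21504). Apply the extended Euclidean algorithm:
21504 = 2·10243 + 1018
10243 = 10·1018 + 63
1018 = 16·63 + 10
63 = 6·10 + 3
10 = 3·3 + 1
3 = 3·1 + 0
Back-substitute:
1 = 10 − 3·3
1 = −3·63 + 19·10
1 = 19·1018 − 307·63
1 = −307·10243 + 3089·1018
1 = 3089·21504 − 6485·10243
So 10243·(-6485) ≡ 1 (mod 21504), hence d ≡ -6485 ≡ 15019 (mod 21504).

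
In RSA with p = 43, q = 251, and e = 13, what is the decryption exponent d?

8077

φ(n) = (p−1)(q−1) = 42·250 = 10500.
Need d with 13·d ≡ 1 (mod 10500). Apply the extended Euclidean algorithm:
10500 = 807*13 + 9
13 = 1*9 + 4
9 = 2*4 + 1
4 = 4*1 + 0
Back-substitute:
1 = 9 − 2·4
1 = −2·13 + 3·9
1 = 3·10500 − 2423·13
So 13·(-2423) ≡ 1 (mod 10500), hence d ≡ -2423 ≡ 8077 (mod 10500).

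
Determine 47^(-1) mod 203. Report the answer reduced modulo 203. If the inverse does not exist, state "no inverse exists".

108

gcd(203, 47) by repeated division:
203 = 4*47 + 15
47 = 3*15 + 2
15 = 7*2 + 1
2 = 2*1 + 0
gcd = 1, so the inverse exists. Back-substitute:
1 = 15 − 7·2
1 = −7·47 + 22·15
1 = 22·203 − 95·47
So 47·(-95) ≡ 1 (mod 203), and -95 ≡ 108 (mod 203).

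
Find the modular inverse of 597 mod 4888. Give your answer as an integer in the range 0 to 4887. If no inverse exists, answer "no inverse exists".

4757

Extended Euclidean algorithm:
4888 = 8*597 + 112
597 = 5*112 + 37
112 = 3*37 + 1
37 = 37*1 + 0
The gcd is 1. Working backward:
1 = 112 − 3·37
1 = −3·597 + 16·112
1 = 16·4888 − 131·597
Hence 597⁻¹ ≡ -131 ≡ 4757 (mod 4888).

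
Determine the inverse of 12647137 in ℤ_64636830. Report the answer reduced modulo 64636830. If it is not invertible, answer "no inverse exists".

Apply the Euclidean algorithm to 64636830 and 12647137:
64636830 = 5·12647137 + 1401145
12647137 = 9·1401145 + 36832
1401145 = 38·36832 + 1529
36832 = 24·1529 + 136
1529 = 11·136 + 33
136 = 4·33 + 4
33 = 8·4 + 1
4 = 4·1 + 0
The gcd is 1. Working backward:
1 = 33 − 8·4
1 = −8·136 + 33·33
1 = 33·1529 − 371·136
1 = −371·36832 + 8937·1529
1 = 8937·1401145 − 339977·36832
1 = −339977·12647137 + 3068730·1401145
1 = 3068730·64636830 − 15683627·12647137
So 12647137·(-15683627) ≡ 1 (mod 64636830), and -15683627 ≡ 48953203 (mod 64636830).

48953203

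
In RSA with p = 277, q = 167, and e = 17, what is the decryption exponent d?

43121

φ(n) = (p−1)(q−1) = 276·166 = 45816.
Need d with 17·d ≡ 1 (mod 45816). Apply the extended Euclidean algorithm:
45816 = 2695*17 + 1
17 = 17*1 + 0
Back-substitute:
1 = 45816 − 2695·17
So 17·(-2695) ≡ 1 (mod 45816), hence d ≡ -2695 ≡ 43121 (mod 45816).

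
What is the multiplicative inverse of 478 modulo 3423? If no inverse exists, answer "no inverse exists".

2356

Extended Euclidean algorithm:
3423 = 7·478 + 77
478 = 6·77 + 16
77 = 4·16 + 13
16 = 1·13 + 3
13 = 4·3 + 1
3 = 3·1 + 0
gcd = 1, so the inverse exists. Back-substitute:
1 = 13 − 4·3
1 = −4·16 + 5·13
1 = 5·77 − 24·16
1 = −24·478 + 149·77
1 = 149·3423 − 1067·478
Hence 478⁻¹ ≡ -1067 ≡ 2356 (mod 3423).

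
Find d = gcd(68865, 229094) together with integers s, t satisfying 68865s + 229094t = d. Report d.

1

Repeated division:
229094 = 3×68865 + 22499
68865 = 3×22499 + 1368
22499 = 16×1368 + 611
1368 = 2×611 + 146
611 = 4×146 + 27
146 = 5×27 + 11
27 = 2×11 + 5
11 = 2×5 + 1
5 = 5×1 + 0
gcd(68865, 229094) = 1.
Express as a combination:
1 = 11 − 2·5
1 = −2·27 + 5·11
1 = 5·146 − 27·27
1 = −27·611 + 113·146
1 = 113·1368 − 253·611
1 = −253·22499 + 4161·1368
1 = 4161·68865 − 12736·22499
1 = −12736·229094 + 42369·68865
So 1 = (-12736)·229094 + (42369)·68865.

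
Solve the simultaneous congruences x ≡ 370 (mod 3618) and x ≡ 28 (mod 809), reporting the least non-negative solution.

Write x = 370 + 3618·k. Then 3618·k ≡ 28 − 370 ≡ 467 (mod 809).
Need 3618⁻¹ mod 809. Extended Euclid on (809, 382):
809 = 2·382 + 45
382 = 8·45 + 22
45 = 2·22 + 1
22 = 22·1 + 0
Back-substitute:
1 = 45 − 2·22
1 = −2·382 + 17·45
1 = 17·809 − 36·382
3618⁻¹ ≡ 773 (mod 809), so k ≡ 773·467 ≡ 177 (mod 809).
x = 370 + 3618·177 = 640756.

640756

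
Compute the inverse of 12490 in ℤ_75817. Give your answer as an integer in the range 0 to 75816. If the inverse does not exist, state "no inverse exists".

33975

Run Euclid on (75817, 12490):
75817 = 6*12490 + 877
12490 = 14*877 + 212
877 = 4*212 + 29
212 = 7*29 + 9
29 = 3*9 + 2
9 = 4*2 + 1
2 = 2*1 + 0
gcd = 1, so the inverse exists. Back-substitute:
1 = 9 − 4·2
1 = −4·29 + 13·9
1 = 13·212 − 95·29
1 = −95·877 + 393·212
1 = 393·12490 − 5597·877
1 = −5597·75817 + 33975·12490
So 12490·33975 ≡ 1 (mod 75817).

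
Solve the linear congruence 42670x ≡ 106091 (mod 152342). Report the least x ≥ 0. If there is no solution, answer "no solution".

no solution

gcd(42670, 152342):
152342 = 3×42670 + 24332
42670 = 1×24332 + 18338
24332 = 1×18338 + 5994
18338 = 3×5994 + 356
5994 = 16×356 + 298
356 = 1×298 + 58
298 = 5×58 + 8
58 = 7×8 + 2
8 = 4×2 + 0
gcd = 2, but 2 ∤ 106091, so the congruence has no solution.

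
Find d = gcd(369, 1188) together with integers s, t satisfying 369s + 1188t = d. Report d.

Repeated division:
1188 = 3*369 + 81
369 = 4*81 + 45
81 = 1*45 + 36
45 = 1*36 + 9
36 = 4*9 + 0
gcd(369, 1188) = 9.
Express as a combination:
9 = 45 − 36
9 = −81 + 2·45
9 = 2·369 − 9·81
9 = −9·1188 + 29·369
So 9 = (-9)·1188 + (29)·369.

9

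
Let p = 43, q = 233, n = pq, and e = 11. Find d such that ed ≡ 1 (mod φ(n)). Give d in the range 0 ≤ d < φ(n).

φ(n) = (p−1)(q−1) = 42·232 = 9744.
Need d with 11·d ≡ 1 (mod 9744). Apply the extended Euclidean algorithm:
9744 = 885*11 + 9
11 = 1*9 + 2
9 = 4*2 + 1
2 = 2*1 + 0
Back-substitute:
1 = 9 − 4·2
1 = −4·11 + 5·9
1 = 5·9744 − 4429·11
So 11·(-4429) ≡ 1 (mod 9744), hence d ≡ -4429 ≡ 5315 (mod 9744).

5315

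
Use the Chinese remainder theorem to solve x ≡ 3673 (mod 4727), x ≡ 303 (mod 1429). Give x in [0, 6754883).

Write x = 3673 + 4727·k. Then 4727·k ≡ 303 − 3673 ≡ 917 (mod 1429).
Need 4727⁻¹ mod 1429. Extended Euclid on (1429, 440):
1429 = 3·440 + 109
440 = 4·109 + 4
109 = 27·4 + 1
4 = 4·1 + 0
Back-substitute:
1 = 109 − 27·4
1 = −27·440 + 109·109
1 = 109·1429 − 354·440
4727⁻¹ ≡ 1075 (mod 1429), so k ≡ 1075·917 ≡ 1194 (mod 1429).
x = 3673 + 4727·1194 = 5647711.

5647711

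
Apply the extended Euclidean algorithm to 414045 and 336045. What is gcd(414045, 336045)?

15

Euclidean algorithm:
414045 = 1×336045 + 78000
336045 = 4×78000 + 24045
78000 = 3×24045 + 5865
24045 = 4×5865 + 585
5865 = 10×585 + 15
585 = 39×15 + 0
gcd(414045, 336045) = 15.
Express as a combination:
15 = 5865 − 10·585
15 = −10·24045 + 41·5865
15 = 41·78000 − 133·24045
15 = −133·336045 + 573·78000
15 = 573·414045 − 706·336045
So 15 = (573)·414045 + (-706)·336045.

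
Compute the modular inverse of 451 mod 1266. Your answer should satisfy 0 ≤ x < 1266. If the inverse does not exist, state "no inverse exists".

Extended Euclidean algorithm:
1266 = 2·451 + 364
451 = 1·364 + 87
364 = 4·87 + 16
87 = 5·16 + 7
16 = 2·7 + 2
7 = 3·2 + 1
2 = 2·1 + 0
The gcd is 1. Working backward:
1 = 7 − 3·2
1 = −3·16 + 7·7
1 = 7·87 − 38·16
1 = −38·364 + 159·87
1 = 159·451 − 197·364
1 = −197·1266 + 553·451
So 451·553 ≡ 1 (mod 1266).

553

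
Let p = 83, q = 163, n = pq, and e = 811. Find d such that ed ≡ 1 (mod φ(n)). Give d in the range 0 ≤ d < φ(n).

5995

φ(n) = (p−1)(q−1) = 82·162 = 13284.
Need d with 811·d ≡ 1 (mod 13284). Apply the extended Euclidean algorithm:
13284 = 16×811 + 308
811 = 2×308 + 195
308 = 1×195 + 113
195 = 1×113 + 82
113 = 1×82 + 31
82 = 2×31 + 20
31 = 1×20 + 11
20 = 1×11 + 9
11 = 1×9 + 2
9 = 4×2 + 1
2 = 2×1 + 0
Back-substitute:
1 = 9 − 4·2
1 = −4·11 + 5·9
1 = 5·20 − 9·11
1 = −9·31 + 14·20
1 = 14·82 − 37·31
1 = −37·113 + 51·82
1 = 51·195 − 88·113
1 = −88·308 + 139·195
1 = 139·811 − 366·308
1 = −366·13284 + 5995·811
So 811·5995 ≡ 1 (mod 13284), hence d = 5995.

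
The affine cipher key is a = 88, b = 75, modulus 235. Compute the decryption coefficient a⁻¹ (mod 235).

Extended Euclidean algorithm:
235 = 2·88 + 59
88 = 1·59 + 29
59 = 2·29 + 1
29 = 29·1 + 0
gcd = 1, so the inverse exists. Back-substitute:
1 = 59 − 2·29
1 = −2·88 + 3·59
1 = 3·235 − 8·88
So 88·(-8) ≡ 1 (mod 235), and -8 ≡ 227 (mod 235).

227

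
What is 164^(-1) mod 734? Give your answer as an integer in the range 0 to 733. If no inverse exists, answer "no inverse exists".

no inverse exists

Euclidean algorithm on 734, 164:
734 = 4·164 + 78
164 = 2·78 + 8
78 = 9·8 + 6
8 = 1·6 + 2
6 = 3·2 + 0
gcd(164, 734) = 2 ≠ 1, so 164 has no multiplicative inverse modulo 734.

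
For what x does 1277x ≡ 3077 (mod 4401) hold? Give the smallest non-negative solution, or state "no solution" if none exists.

3466

First find gcd(1277, 4401):
4401 = 3*1277 + 570
1277 = 2*570 + 137
570 = 4*137 + 22
137 = 6*22 + 5
22 = 4*5 + 2
5 = 2*2 + 1
2 = 2*1 + 0
gcd = 1, so a unique solution mod 4401 exists.
Back-substitute for the Bézout coefficients:
1 = 5 − 2·2
1 = −2·22 + 9·5
1 = 9·137 − 56·22
1 = −56·570 + 233·137
1 = 233·1277 − 522·570
1 = −522·4401 + 1799·1277
So 1277·(1799) ≡ 1 (mod 4401), giving 1277⁻¹ ≡ 1799.
x ≡ 1277⁻¹·3077 ≡ 1799·3077 ≡ 3466 (mod 4401).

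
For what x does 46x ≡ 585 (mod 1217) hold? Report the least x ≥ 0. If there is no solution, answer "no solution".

First find gcd(46, 1217):
1217 = 26×46 + 21
46 = 2×21 + 4
21 = 5×4 + 1
4 = 4×1 + 0
gcd = 1, so a unique solution mod 1217 exists.
Back-substitute for the Bézout coefficients:
1 = 21 − 5·4
1 = −5·46 + 11·21
1 = 11·1217 − 291·46
So 46·(-291) ≡ 1 (mod 1217), giving 46⁻¹ ≡ 926.
x ≡ 46⁻¹·585 ≡ 926·585 ≡ 145 (mod 1217).

145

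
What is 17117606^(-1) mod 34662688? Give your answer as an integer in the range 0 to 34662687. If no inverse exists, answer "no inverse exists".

no inverse exists

Compute gcd(17117606, 34662688):
34662688 = 2×17117606 + 427476
17117606 = 40×427476 + 18566
427476 = 23×18566 + 458
18566 = 40×458 + 246
458 = 1×246 + 212
246 = 1×212 + 34
212 = 6×34 + 8
34 = 4×8 + 2
8 = 4×2 + 0
gcd(17117606, 34662688) = 2 ≠ 1, so 17117606 has no multiplicative inverse modulo 34662688.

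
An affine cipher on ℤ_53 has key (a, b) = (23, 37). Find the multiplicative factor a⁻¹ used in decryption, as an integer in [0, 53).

Extended Euclidean algorithm:
53 = 2*23 + 7
23 = 3*7 + 2
7 = 3*2 + 1
2 = 2*1 + 0
gcd = 1, so the inverse exists. Back-substitute:
1 = 7 − 3·2
1 = −3·23 + 10·7
1 = 10·53 − 23·23
So 23·(-23) ≡ 1 (mod 53), and -23 ≡ 30 (mod 53).

30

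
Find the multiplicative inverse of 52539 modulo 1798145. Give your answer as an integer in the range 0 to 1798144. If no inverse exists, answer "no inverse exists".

gcd(1798145, 52539) by repeated division:
1798145 = 34×52539 + 11819
52539 = 4×11819 + 5263
11819 = 2×5263 + 1293
5263 = 4×1293 + 91
1293 = 14×91 + 19
91 = 4×19 + 15
19 = 1×15 + 4
15 = 3×4 + 3
4 = 1×3 + 1
3 = 3×1 + 0
Since gcd(52539, 1798145) = 1, back-substitute to write 1 as a combination:
1 = 4 − 3
1 = −15 + 4·4
1 = 4·19 − 5·15
1 = −5·91 + 24·19
1 = 24·1293 − 341·91
1 = −341·5263 + 1388·1293
1 = 1388·11819 − 3117·5263
1 = −3117·52539 + 13856·11819
1 = 13856·1798145 − 474221·52539
Hence 52539⁻¹ ≡ -474221 ≡ 1323924 (mod 1798145).

1323924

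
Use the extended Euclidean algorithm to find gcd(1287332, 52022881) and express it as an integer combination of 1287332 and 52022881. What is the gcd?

Apply Euclid's algorithm to 52022881 and 1287332:
52022881 = 40·1287332 + 529601
1287332 = 2·529601 + 228130
529601 = 2·228130 + 73341
228130 = 3·73341 + 8107
73341 = 9·8107 + 378
8107 = 21·378 + 169
378 = 2·169 + 40
169 = 4·40 + 9
40 = 4·9 + 4
9 = 2·4 + 1
4 = 4·1 + 0
gcd(1287332, 52022881) = 1.
Working backward:
1 = 9 − 2·4
1 = −2·40 + 9·9
1 = 9·169 − 38·40
1 = −38·378 + 85·169
1 = 85·8107 − 1823·378
1 = −1823·73341 + 16492·8107
1 = 16492·228130 − 51299·73341
1 = −51299·529601 + 119090·228130
1 = 119090·1287332 − 289479·529601
1 = −289479·52022881 + 11698250·1287332
So 1 = (-289479)·52022881 + (11698250)·1287332.

1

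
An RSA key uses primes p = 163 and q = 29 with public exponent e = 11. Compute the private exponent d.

φ(n) = (p−1)(q−1) = 162·28 = 4536.
Need d with 11·d ≡ 1 (mod 4536). Apply the extended Euclidean algorithm:
4536 = 412×11 + 4
11 = 2×4 + 3
4 = 1×3 + 1
3 = 3×1 + 0
Back-substitute:
1 = 4 − 3
1 = −11 + 3·4
1 = 3·4536 − 1237·11
So 11·(-1237) ≡ 1 (mod 4536), hence d ≡ -1237 ≡ 3299 (mod 4536).

3299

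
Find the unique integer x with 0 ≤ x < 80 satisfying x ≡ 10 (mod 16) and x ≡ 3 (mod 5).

Write x = 10 + 16·k. Then 16·k ≡ 3 − 10 ≡ 3 (mod 5).
Need 16⁻¹ mod 5. Extended Euclid on (5, 1):
5 = 5×1 + 0
16⁻¹ ≡ 1 (mod 5), so k ≡ 1·3 ≡ 3 (mod 5).
x = 10 + 16·3 = 58.

58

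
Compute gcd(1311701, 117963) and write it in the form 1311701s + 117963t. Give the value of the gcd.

1

Apply Euclid's algorithm to 1311701 and 117963:
1311701 = 11·117963 + 14108
117963 = 8·14108 + 5099
14108 = 2·5099 + 3910
5099 = 1·3910 + 1189
3910 = 3·1189 + 343
1189 = 3·343 + 160
343 = 2·160 + 23
160 = 6·23 + 22
23 = 1·22 + 1
22 = 22·1 + 0
gcd(1311701, 117963) = 1.
Express as a combination:
1 = 23 − 22
1 = −160 + 7·23
1 = 7·343 − 15·160
1 = −15·1189 + 52·343
1 = 52·3910 − 171·1189
1 = −171·5099 + 223·3910
1 = 223·14108 − 617·5099
1 = −617·117963 + 5159·14108
1 = 5159·1311701 − 57366·117963
So 1 = (5159)·1311701 + (-57366)·117963.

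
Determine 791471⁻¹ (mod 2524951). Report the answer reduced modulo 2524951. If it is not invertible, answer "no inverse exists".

271435

Apply the Euclidean algorithm to 2524951 and 791471:
2524951 = 3×791471 + 150538
791471 = 5×150538 + 38781
150538 = 3×38781 + 34195
38781 = 1×34195 + 4586
34195 = 7×4586 + 2093
4586 = 2×2093 + 400
2093 = 5×400 + 93
400 = 4×93 + 28
93 = 3×28 + 9
28 = 3×9 + 1
9 = 9×1 + 0
Since gcd(791471, 2524951) = 1, back-substitute to write 1 as a combination:
1 = 28 − 3·9
1 = −3·93 + 10·28
1 = 10·400 − 43·93
1 = −43·2093 + 225·400
1 = 225·4586 − 493·2093
1 = −493·34195 + 3676·4586
1 = 3676·38781 − 4169·34195
1 = −4169·150538 + 16183·38781
1 = 16183·791471 − 85084·150538
1 = −85084·2524951 + 271435·791471
So 791471·271435 ≡ 1 (mod 2524951).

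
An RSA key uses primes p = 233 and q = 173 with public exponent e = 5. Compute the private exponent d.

φ(n) = (p−1)(q−1) = 232·172 = 39904.
Need d with 5·d ≡ 1 (mod 39904). Apply the extended Euclidean algorithm:
39904 = 7980×5 + 4
5 = 1×4 + 1
4 = 4×1 + 0
Back-substitute:
1 = 5 − 4
1 = −39904 + 7981·5
So 5·7981 ≡ 1 (mod 39904), hence d = 7981.

7981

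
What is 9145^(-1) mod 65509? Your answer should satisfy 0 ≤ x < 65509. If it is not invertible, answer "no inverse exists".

21354

Apply the Euclidean algorithm to 65509 and 9145:
65509 = 7×9145 + 1494
9145 = 6×1494 + 181
1494 = 8×181 + 46
181 = 3×46 + 43
46 = 1×43 + 3
43 = 14×3 + 1
3 = 3×1 + 0
Since gcd(9145, 65509) = 1, back-substitute to write 1 as a combination:
1 = 43 − 14·3
1 = −14·46 + 15·43
1 = 15·181 − 59·46
1 = −59·1494 + 487·181
1 = 487·9145 − 2981·1494
1 = −2981·65509 + 21354·9145
So 9145·21354 ≡ 1 (mod 65509).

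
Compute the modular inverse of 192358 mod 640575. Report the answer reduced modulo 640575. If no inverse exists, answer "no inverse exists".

151597

gcd(640575, 192358) by repeated division:
640575 = 3*192358 + 63501
192358 = 3*63501 + 1855
63501 = 34*1855 + 431
1855 = 4*431 + 131
431 = 3*131 + 38
131 = 3*38 + 17
38 = 2*17 + 4
17 = 4*4 + 1
4 = 4*1 + 0
gcd = 1, so the inverse exists. Back-substitute:
1 = 17 − 4·4
1 = −4·38 + 9·17
1 = 9·131 − 31·38
1 = −31·431 + 102·131
1 = 102·1855 − 439·431
1 = −439·63501 + 15028·1855
1 = 15028·192358 − 45523·63501
1 = −45523·640575 + 151597·192358
So 192358·151597 ≡ 1 (mod 640575).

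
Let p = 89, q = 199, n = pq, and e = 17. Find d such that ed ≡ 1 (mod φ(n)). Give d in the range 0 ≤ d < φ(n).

φ(n) = (p−1)(q−1) = 88·198 = 17424.
Need d with 17·d ≡ 1 (mod 17424). Apply the extended Euclidean algorithm:
17424 = 1024×17 + 16
17 = 1×16 + 1
16 = 16×1 + 0
Back-substitute:
1 = 17 − 16
1 = −17424 + 1025·17
So 17·1025 ≡ 1 (mod 17424), hence d = 1025.

1025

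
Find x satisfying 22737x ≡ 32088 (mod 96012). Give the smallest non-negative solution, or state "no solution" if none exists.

27580

First find gcd(22737, 96012):
96012 = 4*22737 + 5064
22737 = 4*5064 + 2481
5064 = 2*2481 + 102
2481 = 24*102 + 33
102 = 3*33 + 3
33 = 11*3 + 0
gcd = 3 and 3 | 32088, so solutions exist. Divide through by 3: 7579x ≡ 10696 (mod 32004).
Now find 7579⁻¹ mod 32004:
32004 = 4×7579 + 1688
7579 = 4×1688 + 827
1688 = 2×827 + 34
827 = 24×34 + 11
34 = 3×11 + 1
11 = 11×1 + 0
Back-substitute:
1 = 34 − 3·11
1 = −3·827 + 73·34
1 = 73·1688 − 149·827
1 = −149·7579 + 669·1688
1 = 669·32004 − 2825·7579
So 7579·(-2825) ≡ 1 (mod 32004), i.e. 7579⁻¹ ≡ 29179.
Then x ≡ 29179·10696 ≡ 27580 (mod 32004); the smallest non-negative solution is x = 27580.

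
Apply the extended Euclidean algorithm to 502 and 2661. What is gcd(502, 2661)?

Repeated division:
2661 = 5·502 + 151
502 = 3·151 + 49
151 = 3·49 + 4
49 = 12·4 + 1
4 = 4·1 + 0
gcd(502, 2661) = 1.
Back-substituting:
1 = 49 − 12·4
1 = −12·151 + 37·49
1 = 37·502 − 123·151
1 = −123·2661 + 652·502
So 1 = (-123)·2661 + (652)·502.

1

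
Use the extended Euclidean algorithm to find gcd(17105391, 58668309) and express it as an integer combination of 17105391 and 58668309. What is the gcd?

9

Apply Euclid's algorithm to 58668309 and 17105391:
58668309 = 3·17105391 + 7352136
17105391 = 2·7352136 + 2401119
7352136 = 3·2401119 + 148779
2401119 = 16·148779 + 20655
148779 = 7·20655 + 4194
20655 = 4·4194 + 3879
4194 = 1·3879 + 315
3879 = 12·315 + 99
315 = 3·99 + 18
99 = 5·18 + 9
18 = 2·9 + 0
gcd(17105391, 58668309) = 9.
Working backward:
9 = 99 − 5·18
9 = −5·315 + 16·99
9 = 16·3879 − 197·315
9 = −197·4194 + 213·3879
9 = 213·20655 − 1049·4194
9 = −1049·148779 + 7556·20655
9 = 7556·2401119 − 121945·148779
9 = −121945·7352136 + 373391·2401119
9 = 373391·17105391 − 868727·7352136
9 = −868727·58668309 + 2979572·17105391
So 9 = (-868727)·58668309 + (2979572)·17105391.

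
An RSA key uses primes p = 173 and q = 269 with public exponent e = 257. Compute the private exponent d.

18833

φ(n) = (p−1)(q−1) = 172·268 = 46096.
Need d with 257·d ≡ 1 (mod 46096). Apply the extended Euclidean algorithm:
46096 = 179*257 + 93
257 = 2*93 + 71
93 = 1*71 + 22
71 = 3*22 + 5
22 = 4*5 + 2
5 = 2*2 + 1
2 = 2*1 + 0
Back-substitute:
1 = 5 − 2·2
1 = −2·22 + 9·5
1 = 9·71 − 29·22
1 = −29·93 + 38·71
1 = 38·257 − 105·93
1 = −105·46096 + 18833·257
So 257·18833 ≡ 1 (mod 46096), hence d = 18833.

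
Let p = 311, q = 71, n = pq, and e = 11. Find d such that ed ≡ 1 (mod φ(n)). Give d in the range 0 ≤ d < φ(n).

φ(n) = (p−1)(q−1) = 310·70 = 21700.
Need d with 11·d ≡ 1 (mod 21700). Apply the extended Euclidean algorithm:
21700 = 1972·11 + 8
11 = 1·8 + 3
8 = 2·3 + 2
3 = 1·2 + 1
2 = 2·1 + 0
Back-substitute:
1 = 3 − 2
1 = −8 + 3·3
1 = 3·11 − 4·8
1 = −4·21700 + 7891·11
So 11·7891 ≡ 1 (mod 21700), hence d = 7891.

7891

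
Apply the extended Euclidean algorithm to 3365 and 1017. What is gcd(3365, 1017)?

1

Euclidean algorithm:
3365 = 3×1017 + 314
1017 = 3×314 + 75
314 = 4×75 + 14
75 = 5×14 + 5
14 = 2×5 + 4
5 = 1×4 + 1
4 = 4×1 + 0
gcd(3365, 1017) = 1.
Back-substituting:
1 = 5 − 4
1 = −14 + 3·5
1 = 3·75 − 16·14
1 = −16·314 + 67·75
1 = 67·1017 − 217·314
1 = −217·3365 + 718·1017
So 1 = (-217)·3365 + (718)·1017.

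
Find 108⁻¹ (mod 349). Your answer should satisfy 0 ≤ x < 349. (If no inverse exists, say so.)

Extended Euclidean algorithm:
349 = 3*108 + 25
108 = 4*25 + 8
25 = 3*8 + 1
8 = 8*1 + 0
The gcd is 1. Working backward:
1 = 25 − 3·8
1 = −3·108 + 13·25
1 = 13·349 − 42·108
Hence 108⁻¹ ≡ -42 ≡ 307 (mod 349).

307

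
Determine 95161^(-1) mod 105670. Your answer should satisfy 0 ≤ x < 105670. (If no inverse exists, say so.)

56661

Extended Euclidean algorithm:
105670 = 1*95161 + 10509
95161 = 9*10509 + 580
10509 = 18*580 + 69
580 = 8*69 + 28
69 = 2*28 + 13
28 = 2*13 + 2
13 = 6*2 + 1
2 = 2*1 + 0
The gcd is 1. Working backward:
1 = 13 − 6·2
1 = −6·28 + 13·13
1 = 13·69 − 32·28
1 = −32·580 + 269·69
1 = 269·10509 − 4874·580
1 = −4874·95161 + 44135·10509
1 = 44135·105670 − 49009·95161
Hence 95161⁻¹ ≡ -49009 ≡ 56661 (mod 105670).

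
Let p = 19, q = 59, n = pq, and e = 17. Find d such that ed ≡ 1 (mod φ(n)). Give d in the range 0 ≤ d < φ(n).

φ(n) = (p−1)(q−1) = 18·58 = 1044.
Need d with 17·d ≡ 1 (mod 1044). Apply the extended Euclidean algorithm:
1044 = 61×17 + 7
17 = 2×7 + 3
7 = 2×3 + 1
3 = 3×1 + 0
Back-substitute:
1 = 7 − 2·3
1 = −2·17 + 5·7
1 = 5·1044 − 307·17
So 17·(-307) ≡ 1 (mod 1044), hence d ≡ -307 ≡ 737 (mod 1044).

737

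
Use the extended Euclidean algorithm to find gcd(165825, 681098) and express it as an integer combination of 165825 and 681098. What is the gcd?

Euclidean algorithm:
681098 = 4·165825 + 17798
165825 = 9·17798 + 5643
17798 = 3·5643 + 869
5643 = 6·869 + 429
869 = 2·429 + 11
429 = 39·11 + 0
gcd(165825, 681098) = 11.
Express as a combination:
11 = 869 − 2·429
11 = −2·5643 + 13·869
11 = 13·17798 − 41·5643
11 = −41·165825 + 382·17798
11 = 382·681098 − 1569·165825
So 11 = (382)·681098 + (-1569)·165825.

11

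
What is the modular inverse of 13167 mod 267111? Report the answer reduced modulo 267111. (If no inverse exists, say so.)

Euclidean algorithm on 267111, 13167:
267111 = 20*13167 + 3771
13167 = 3*3771 + 1854
3771 = 2*1854 + 63
1854 = 29*63 + 27
63 = 2*27 + 9
27 = 3*9 + 0
The gcd is 9, not 1, hence no inverse exists.

no inverse exists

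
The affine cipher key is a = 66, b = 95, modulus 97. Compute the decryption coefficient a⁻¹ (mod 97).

25

Apply the Euclidean algorithm to 97 and 66:
97 = 1*66 + 31
66 = 2*31 + 4
31 = 7*4 + 3
4 = 1*3 + 1
3 = 3*1 + 0
The gcd is 1. Working backward:
1 = 4 − 3
1 = −31 + 8·4
1 = 8·66 − 17·31
1 = −17·97 + 25·66
So 66·25 ≡ 1 (mod 97).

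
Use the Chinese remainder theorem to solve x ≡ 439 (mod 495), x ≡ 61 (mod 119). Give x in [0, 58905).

Write x = 439 + 495·k. Then 495·k ≡ 61 − 439 ≡ 98 (mod 119).
Need 495⁻¹ mod 119. Extended Euclid on (119, 19):
119 = 6×19 + 5
19 = 3×5 + 4
5 = 1×4 + 1
4 = 4×1 + 0
Back-substitute:
1 = 5 − 4
1 = −19 + 4·5
1 = 4·119 − 25·19
495⁻¹ ≡ 94 (mod 119), so k ≡ 94·98 ≡ 49 (mod 119).
x = 439 + 495·49 = 24694.

24694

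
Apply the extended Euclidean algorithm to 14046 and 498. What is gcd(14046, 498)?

Repeated division:
14046 = 28*498 + 102
498 = 4*102 + 90
102 = 1*90 + 12
90 = 7*12 + 6
12 = 2*6 + 0
gcd(14046, 498) = 6.
Back-substituting:
6 = 90 − 7·12
6 = −7·102 + 8·90
6 = 8·498 − 39·102
6 = −39·14046 + 1100·498
So 6 = (-39)·14046 + (1100)·498.

6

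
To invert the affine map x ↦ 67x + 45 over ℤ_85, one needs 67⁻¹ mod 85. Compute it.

Apply the Euclidean algorithm to 85 and 67:
85 = 1*67 + 18
67 = 3*18 + 13
18 = 1*13 + 5
13 = 2*5 + 3
5 = 1*3 + 2
3 = 1*2 + 1
2 = 2*1 + 0
gcd = 1, so the inverse exists. Back-substitute:
1 = 3 − 2
1 = −5 + 2·3
1 = 2·13 − 5·5
1 = −5·18 + 7·13
1 = 7·67 − 26·18
1 = −26·85 + 33·67
So 67·33 ≡ 1 (mod 85).

33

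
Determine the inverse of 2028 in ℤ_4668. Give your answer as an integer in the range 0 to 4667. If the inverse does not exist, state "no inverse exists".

Compute gcd(2028, 4668):
4668 = 2×2028 + 612
2028 = 3×612 + 192
612 = 3×192 + 36
192 = 5×36 + 12
36 = 3×12 + 0
Since gcd = 12 > 1, 2028 is not a unit mod 4668.

no inverse exists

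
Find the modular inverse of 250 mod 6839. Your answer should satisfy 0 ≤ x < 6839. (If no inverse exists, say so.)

5225

Run Euclid on (6839, 250):
6839 = 27*250 + 89
250 = 2*89 + 72
89 = 1*72 + 17
72 = 4*17 + 4
17 = 4*4 + 1
4 = 4*1 + 0
gcd = 1, so the inverse exists. Back-substitute:
1 = 17 − 4·4
1 = −4·72 + 17·17
1 = 17·89 − 21·72
1 = −21·250 + 59·89
1 = 59·6839 − 1614·250
So 250·(-1614) ≡ 1 (mod 6839), and -1614 ≡ 5225 (mod 6839).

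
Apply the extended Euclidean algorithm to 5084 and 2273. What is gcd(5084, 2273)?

1

Euclidean algorithm:
5084 = 2×2273 + 538
2273 = 4×538 + 121
538 = 4×121 + 54
121 = 2×54 + 13
54 = 4×13 + 2
13 = 6×2 + 1
2 = 2×1 + 0
gcd(5084, 2273) = 1.
Working backward:
1 = 13 − 6·2
1 = −6·54 + 25·13
1 = 25·121 − 56·54
1 = −56·538 + 249·121
1 = 249·2273 − 1052·538
1 = −1052·5084 + 2353·2273
So 1 = (-1052)·5084 + (2353)·2273.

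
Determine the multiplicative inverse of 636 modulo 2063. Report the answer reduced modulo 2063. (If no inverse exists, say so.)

gcd(2063, 636) by repeated division:
2063 = 3·636 + 155
636 = 4·155 + 16
155 = 9·16 + 11
16 = 1·11 + 5
11 = 2·5 + 1
5 = 5·1 + 0
Since gcd(636, 2063) = 1, back-substitute to write 1 as a combination:
1 = 11 − 2·5
1 = −2·16 + 3·11
1 = 3·155 − 29·16
1 = −29·636 + 119·155
1 = 119·2063 − 386·636
Hence 636⁻¹ ≡ -386 ≡ 1677 (mod 2063).

1677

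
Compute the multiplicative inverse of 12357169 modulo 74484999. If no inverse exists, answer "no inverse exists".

72114007

Extended Euclidean algorithm:
74484999 = 6*12357169 + 341985
12357169 = 36*341985 + 45709
341985 = 7*45709 + 22022
45709 = 2*22022 + 1665
22022 = 13*1665 + 377
1665 = 4*377 + 157
377 = 2*157 + 63
157 = 2*63 + 31
63 = 2*31 + 1
31 = 31*1 + 0
Since gcd(12357169, 74484999) = 1, back-substitute to write 1 as a combination:
1 = 63 − 2·31
1 = −2·157 + 5·63
1 = 5·377 − 12·157
1 = −12·1665 + 53·377
1 = 53·22022 − 701·1665
1 = −701·45709 + 1455·22022
1 = 1455·341985 − 10886·45709
1 = −10886·12357169 + 393351·341985
1 = 393351·74484999 − 2370992·12357169
Hence 12357169⁻¹ ≡ -2370992 ≡ 72114007 (mod 74484999).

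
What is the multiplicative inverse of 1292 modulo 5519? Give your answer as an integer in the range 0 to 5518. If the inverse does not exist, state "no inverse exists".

gcd(5519, 1292) by repeated division:
5519 = 4·1292 + 351
1292 = 3·351 + 239
351 = 1·239 + 112
239 = 2·112 + 15
112 = 7·15 + 7
15 = 2·7 + 1
7 = 7·1 + 0
gcd = 1, so the inverse exists. Back-substitute:
1 = 15 − 2·7
1 = −2·112 + 15·15
1 = 15·239 − 32·112
1 = −32·351 + 47·239
1 = 47·1292 − 173·351
1 = −173·5519 + 739·1292
So 1292·739 ≡ 1 (mod 5519).

739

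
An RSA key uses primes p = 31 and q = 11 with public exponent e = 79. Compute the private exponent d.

φ(n) = (p−1)(q−1) = 30·10 = 300.
Need d with 79·d ≡ 1 (mod 300). Apply the extended Euclidean algorithm:
300 = 3*79 + 63
79 = 1*63 + 16
63 = 3*16 + 15
16 = 1*15 + 1
15 = 15*1 + 0
Back-substitute:
1 = 16 − 15
1 = −63 + 4·16
1 = 4·79 − 5·63
1 = −5·300 + 19·79
So 79·19 ≡ 1 (mod 300), hence d = 19.

19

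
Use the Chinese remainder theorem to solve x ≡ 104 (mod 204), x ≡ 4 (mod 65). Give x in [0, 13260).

Write x = 104 + 204·k. Then 204·k ≡ 4 − 104 ≡ 30 (mod 65).
Need 204⁻¹ mod 65. Extended Euclid on (65, 9):
65 = 7×9 + 2
9 = 4×2 + 1
2 = 2×1 + 0
Back-substitute:
1 = 9 − 4·2
1 = −4·65 + 29·9
204⁻¹ ≡ 29 (mod 65), so k ≡ 29·30 ≡ 25 (mod 65).
x = 104 + 204·25 = 5204.

5204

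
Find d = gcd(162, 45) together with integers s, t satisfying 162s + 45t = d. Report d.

9

Repeated division:
162 = 3·45 + 27
45 = 1·27 + 18
27 = 1·18 + 9
18 = 2·9 + 0
gcd(162, 45) = 9.
Express as a combination:
9 = 27 − 18
9 = −45 + 2·27
9 = 2·162 − 7·45
So 9 = (2)·162 + (-7)·45.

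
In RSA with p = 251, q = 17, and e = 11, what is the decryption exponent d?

φ(n) = (p−1)(q−1) = 250·16 = 4000.
Need d with 11·d ≡ 1 (mod 4000). Apply the extended Euclidean algorithm:
4000 = 363*11 + 7
11 = 1*7 + 4
7 = 1*4 + 3
4 = 1*3 + 1
3 = 3*1 + 0
Back-substitute:
1 = 4 − 3
1 = −7 + 2·4
1 = 2·11 − 3·7
1 = −3·4000 + 1091·11
So 11·1091 ≡ 1 (mod 4000), hence d = 1091.

1091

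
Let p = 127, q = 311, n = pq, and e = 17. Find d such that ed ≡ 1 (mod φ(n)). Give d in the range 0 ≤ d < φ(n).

φ(n) = (p−1)(q−1) = 126·310 = 39060.
Need d with 17·d ≡ 1 (mod 39060). Apply the extended Euclidean algorithm:
39060 = 2297·17 + 11
17 = 1·11 + 6
11 = 1·6 + 5
6 = 1·5 + 1
5 = 5·1 + 0
Back-substitute:
1 = 6 − 5
1 = −11 + 2·6
1 = 2·17 − 3·11
1 = −3·39060 + 6893·17
So 17·6893 ≡ 1 (mod 39060), hence d = 6893.

6893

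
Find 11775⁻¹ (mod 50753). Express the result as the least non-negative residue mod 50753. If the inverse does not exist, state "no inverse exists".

28051

Apply the Euclidean algorithm to 50753 and 11775:
50753 = 4·11775 + 3653
11775 = 3·3653 + 816
3653 = 4·816 + 389
816 = 2·389 + 38
389 = 10·38 + 9
38 = 4·9 + 2
9 = 4·2 + 1
2 = 2·1 + 0
gcd = 1, so the inverse exists. Back-substitute:
1 = 9 − 4·2
1 = −4·38 + 17·9
1 = 17·389 − 174·38
1 = −174·816 + 365·389
1 = 365·3653 − 1634·816
1 = −1634·11775 + 5267·3653
1 = 5267·50753 − 22702·11775
Thus 11775·(-22702) ≡ 1 (mod 50753); reducing, -22702 mod 50753 = 28051.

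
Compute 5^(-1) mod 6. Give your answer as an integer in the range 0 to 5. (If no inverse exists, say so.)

Apply the Euclidean algorithm to 6 and 5:
6 = 1·5 + 1
5 = 5·1 + 0
The gcd is 1. Working backward:
1 = 6 − 5
So 5·(-1) ≡ 1 (mod 6), and -1 ≡ 5 (mod 6).

5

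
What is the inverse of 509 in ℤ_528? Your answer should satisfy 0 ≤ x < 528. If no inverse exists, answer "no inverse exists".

gcd(528, 509) by repeated division:
528 = 1·509 + 19
509 = 26·19 + 15
19 = 1·15 + 4
15 = 3·4 + 3
4 = 1·3 + 1
3 = 3·1 + 0
The gcd is 1. Working backward:
1 = 4 − 3
1 = −15 + 4·4
1 = 4·19 − 5·15
1 = −5·509 + 134·19
1 = 134·528 − 139·509
Hence 509⁻¹ ≡ -139 ≡ 389 (mod 528).

389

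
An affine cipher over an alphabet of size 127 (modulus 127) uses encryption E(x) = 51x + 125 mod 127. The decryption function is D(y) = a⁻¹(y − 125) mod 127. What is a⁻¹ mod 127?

Extended Euclidean algorithm:
127 = 2×51 + 25
51 = 2×25 + 1
25 = 25×1 + 0
The gcd is 1. Working backward:
1 = 51 − 2·25
1 = −2·127 + 5·51
So 51·5 ≡ 1 (mod 127).

5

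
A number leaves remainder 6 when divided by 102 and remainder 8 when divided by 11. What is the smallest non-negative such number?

822

Write x = 6 + 102·k. Then 102·k ≡ 8 − 6 ≡ 2 (mod 11).
Need 102⁻¹ mod 11. Extended Euclid on (11, 3):
11 = 3×3 + 2
3 = 1×2 + 1
2 = 2×1 + 0
Back-substitute:
1 = 3 − 2
1 = −11 + 4·3
102⁻¹ ≡ 4 (mod 11), so k ≡ 4·2 ≡ 8 (mod 11).
x = 6 + 102·8 = 822.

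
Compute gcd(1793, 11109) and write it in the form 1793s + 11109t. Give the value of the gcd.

1

Repeated division:
11109 = 6*1793 + 351
1793 = 5*351 + 38
351 = 9*38 + 9
38 = 4*9 + 2
9 = 4*2 + 1
2 = 2*1 + 0
gcd(1793, 11109) = 1.
Express as a combination:
1 = 9 − 4·2
1 = −4·38 + 17·9
1 = 17·351 − 157·38
1 = −157·1793 + 802·351
1 = 802·11109 − 4969·1793
So 1 = (802)·11109 + (-4969)·1793.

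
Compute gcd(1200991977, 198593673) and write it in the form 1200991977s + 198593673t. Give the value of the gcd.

Apply Euclid's algorithm to 1200991977 and 198593673:
1200991977 = 6·198593673 + 9429939
198593673 = 21·9429939 + 564954
9429939 = 16·564954 + 390675
564954 = 1·390675 + 174279
390675 = 2·174279 + 42117
174279 = 4·42117 + 5811
42117 = 7·5811 + 1440
5811 = 4·1440 + 51
1440 = 28·51 + 12
51 = 4·12 + 3
12 = 4·3 + 0
gcd(1200991977, 198593673) = 3.
Express as a combination:
3 = 51 − 4·12
3 = −4·1440 + 113·51
3 = 113·5811 − 456·1440
3 = −456·42117 + 3305·5811
3 = 3305·174279 − 13676·42117
3 = −13676·390675 + 30657·174279
3 = 30657·564954 − 44333·390675
3 = −44333·9429939 + 739985·564954
3 = 739985·198593673 − 15584018·9429939
3 = −15584018·1200991977 + 94244093·198593673
So 3 = (-15584018)·1200991977 + (94244093)·198593673.

3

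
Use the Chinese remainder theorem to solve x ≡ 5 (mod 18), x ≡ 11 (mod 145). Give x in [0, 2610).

1751

Write x = 5 + 18·k. Then 18·k ≡ 11 − 5 ≡ 6 (mod 145).
Need 18⁻¹ mod 145. Extended Euclid on (145, 18):
145 = 8·18 + 1
18 = 18·1 + 0
Back-substitute:
1 = 145 − 8·18
18⁻¹ ≡ 137 (mod 145), so k ≡ 137·6 ≡ 97 (mod 145).
x = 5 + 18·97 = 1751.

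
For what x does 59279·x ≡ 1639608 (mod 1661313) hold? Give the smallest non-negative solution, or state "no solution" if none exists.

First find gcd(59279, 1661313):
1661313 = 28*59279 + 1501
59279 = 39*1501 + 740
1501 = 2*740 + 21
740 = 35*21 + 5
21 = 4*5 + 1
5 = 5*1 + 0
gcd = 1, so a unique solution mod 1661313 exists.
Back-substitute for the Bézout coefficients:
1 = 21 − 4·5
1 = −4·740 + 141·21
1 = 141·1501 − 286·740
1 = −286·59279 + 11295·1501
1 = 11295·1661313 − 316546·59279
So 59279·(-316546) ≡ 1 (mod 1661313), giving 59279⁻¹ ≡ 1344767.
x ≡ 59279⁻¹·1639608 ≡ 1344767·1639608 ≡ 1101675 (mod 1661313).

1101675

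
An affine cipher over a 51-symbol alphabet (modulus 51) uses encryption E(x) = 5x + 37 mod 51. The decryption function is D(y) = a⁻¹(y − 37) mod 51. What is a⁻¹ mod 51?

gcd(51, 5) by repeated division:
51 = 10×5 + 1
5 = 5×1 + 0
The gcd is 1. Working backward:
1 = 51 − 10·5
Hence 5⁻¹ ≡ -10 ≡ 41 (mod 51).

41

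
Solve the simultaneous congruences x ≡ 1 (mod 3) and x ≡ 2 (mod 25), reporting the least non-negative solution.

52

Write x = 1 + 3·k. Then 3·k ≡ 2 − 1 ≡ 1 (mod 25).
Need 3⁻¹ mod 25. Extended Euclid on (25, 3):
25 = 8×3 + 1
3 = 3×1 + 0
Back-substitute:
1 = 25 − 8·3
3⁻¹ ≡ 17 (mod 25), so k ≡ 17·1 ≡ 17 (mod 25).
x = 1 + 3·17 = 52.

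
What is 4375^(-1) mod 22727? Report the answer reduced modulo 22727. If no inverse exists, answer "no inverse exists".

Apply the Euclidean algorithm to 22727 and 4375:
22727 = 5×4375 + 852
4375 = 5×852 + 115
852 = 7×115 + 47
115 = 2×47 + 21
47 = 2×21 + 5
21 = 4×5 + 1
5 = 5×1 + 0
The gcd is 1. Working backward:
1 = 21 − 4·5
1 = −4·47 + 9·21
1 = 9·115 − 22·47
1 = −22·852 + 163·115
1 = 163·4375 − 837·852
1 = −837·22727 + 4348·4375
So 4375·4348 ≡ 1 (mod 22727).

4348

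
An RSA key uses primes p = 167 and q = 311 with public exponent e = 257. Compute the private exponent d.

45453

φ(n) = (p−1)(q−1) = 166·310 = 51460.
Need d with 257·d ≡ 1 (mod 51460). Apply the extended Euclidean algorithm:
51460 = 200×257 + 60
257 = 4×60 + 17
60 = 3×17 + 9
17 = 1×9 + 8
9 = 1×8 + 1
8 = 8×1 + 0
Back-substitute:
1 = 9 − 8
1 = −17 + 2·9
1 = 2·60 − 7·17
1 = −7·257 + 30·60
1 = 30·51460 − 6007·257
So 257·(-6007) ≡ 1 (mod 51460), hence d ≡ -6007 ≡ 45453 (mod 51460).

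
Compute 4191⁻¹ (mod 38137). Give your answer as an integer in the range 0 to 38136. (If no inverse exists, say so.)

no inverse exists

Euclidean algorithm on 38137, 4191:
38137 = 9×4191 + 418
4191 = 10×418 + 11
418 = 38×11 + 0
The gcd is 11, not 1, hence no inverse exists.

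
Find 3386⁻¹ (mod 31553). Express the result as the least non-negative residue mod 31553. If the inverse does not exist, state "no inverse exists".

25412

Extended Euclidean algorithm:
31553 = 9*3386 + 1079
3386 = 3*1079 + 149
1079 = 7*149 + 36
149 = 4*36 + 5
36 = 7*5 + 1
5 = 5*1 + 0
The gcd is 1. Working backward:
1 = 36 − 7·5
1 = −7·149 + 29·36
1 = 29·1079 − 210·149
1 = −210·3386 + 659·1079
1 = 659·31553 − 6141·3386
Hence 3386⁻¹ ≡ -6141 ≡ 25412 (mod 31553).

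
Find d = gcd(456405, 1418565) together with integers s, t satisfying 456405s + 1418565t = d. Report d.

15

Apply Euclid's algorithm to 1418565 and 456405:
1418565 = 3×456405 + 49350
456405 = 9×49350 + 12255
49350 = 4×12255 + 330
12255 = 37×330 + 45
330 = 7×45 + 15
45 = 3×15 + 0
gcd(456405, 1418565) = 15.
Working backward:
15 = 330 − 7·45
15 = −7·12255 + 260·330
15 = 260·49350 − 1047·12255
15 = −1047·456405 + 9683·49350
15 = 9683·1418565 − 30096·456405
So 15 = (9683)·1418565 + (-30096)·456405.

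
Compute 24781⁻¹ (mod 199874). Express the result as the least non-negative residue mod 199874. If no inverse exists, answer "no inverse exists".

157957

Apply the Euclidean algorithm to 199874 and 24781:
199874 = 8·24781 + 1626
24781 = 15·1626 + 391
1626 = 4·391 + 62
391 = 6·62 + 19
62 = 3·19 + 5
19 = 3·5 + 4
5 = 1·4 + 1
4 = 4·1 + 0
The gcd is 1. Working backward:
1 = 5 − 4
1 = −19 + 4·5
1 = 4·62 − 13·19
1 = −13·391 + 82·62
1 = 82·1626 − 341·391
1 = −341·24781 + 5197·1626
1 = 5197·199874 − 41917·24781
So 24781·(-41917) ≡ 1 (mod 199874), and -41917 ≡ 157957 (mod 199874).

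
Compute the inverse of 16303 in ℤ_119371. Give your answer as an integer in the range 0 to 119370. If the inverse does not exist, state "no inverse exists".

no inverse exists

Euclidean algorithm on 119371, 16303:
119371 = 7·16303 + 5250
16303 = 3·5250 + 553
5250 = 9·553 + 273
553 = 2·273 + 7
273 = 39·7 + 0
The gcd is 7, not 1, hence no inverse exists.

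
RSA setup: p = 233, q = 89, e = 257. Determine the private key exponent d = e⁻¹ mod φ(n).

φ(n) = (p−1)(q−1) = 232·88 = 20416.
Need d with 257·d ≡ 1 (mod 20416). Apply the extended Euclidean algorithm:
20416 = 79*257 + 113
257 = 2*113 + 31
113 = 3*31 + 20
31 = 1*20 + 11
20 = 1*11 + 9
11 = 1*9 + 2
9 = 4*2 + 1
2 = 2*1 + 0
Back-substitute:
1 = 9 − 4·2
1 = −4·11 + 5·9
1 = 5·20 − 9·11
1 = −9·31 + 14·20
1 = 14·113 − 51·31
1 = −51·257 + 116·113
1 = 116·20416 − 9215·257
So 257·(-9215) ≡ 1 (mod 20416), hence d ≡ -9215 ≡ 11201 (mod 20416).

11201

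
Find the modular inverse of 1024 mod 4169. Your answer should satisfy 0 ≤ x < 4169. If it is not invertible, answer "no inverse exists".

Apply the Euclidean algorithm to 4169 and 1024:
4169 = 4×1024 + 73
1024 = 14×73 + 2
73 = 36×2 + 1
2 = 2×1 + 0
gcd = 1, so the inverse exists. Back-substitute:
1 = 73 − 36·2
1 = −36·1024 + 505·73
1 = 505·4169 − 2056·1024
Thus 1024·(-2056) ≡ 1 (mod 4169); reducing, -2056 mod 4169 = 2113.

2113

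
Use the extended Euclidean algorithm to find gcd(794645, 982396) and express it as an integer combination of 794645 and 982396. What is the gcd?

Repeated division:
982396 = 1*794645 + 187751
794645 = 4*187751 + 43641
187751 = 4*43641 + 13187
43641 = 3*13187 + 4080
13187 = 3*4080 + 947
4080 = 4*947 + 292
947 = 3*292 + 71
292 = 4*71 + 8
71 = 8*8 + 7
8 = 1*7 + 1
7 = 7*1 + 0
gcd(794645, 982396) = 1.
Back-substituting:
1 = 8 − 7
1 = −71 + 9·8
1 = 9·292 − 37·71
1 = −37·947 + 120·292
1 = 120·4080 − 517·947
1 = −517·13187 + 1671·4080
1 = 1671·43641 − 5530·13187
1 = −5530·187751 + 23791·43641
1 = 23791·794645 − 100694·187751
1 = −100694·982396 + 124485·794645
So 1 = (-100694)·982396 + (124485)·794645.

1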